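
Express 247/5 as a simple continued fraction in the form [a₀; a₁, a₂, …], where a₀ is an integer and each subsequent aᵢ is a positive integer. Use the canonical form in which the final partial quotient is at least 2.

Apply division with remainder until the remainder is 0:
247 ÷ 5 → quotient 49, remainder 2
5 ÷ 2 → quotient 2, remainder 1
2 ÷ 1 → quotient 2, remainder 0

[49; 2, 2]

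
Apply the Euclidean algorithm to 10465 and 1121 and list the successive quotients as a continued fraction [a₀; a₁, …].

[9; 2, 1, 52, 1, 2, 2]

10465 = 9·1121 + 376, so a_0 = 9
1121 = 2·376 + 369, so a_1 = 2
376 = 1·369 + 7, so a_2 = 1
369 = 52·7 + 5, so a_3 = 52
7 = 1·5 + 2, so a_4 = 1
5 = 2·2 + 1, so a_5 = 2
2 = 2·1 + 0, so a_6 = 2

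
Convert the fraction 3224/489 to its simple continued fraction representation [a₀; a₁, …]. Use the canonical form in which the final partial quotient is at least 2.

[6; 1, 1, 2, 5, 2, 1, 5]

Apply division with remainder until the remainder is 0:
3224 = 6·489 + 290, so a_0 = 6
489 = 1·290 + 199, so a_1 = 1
290 = 1·199 + 91, so a_2 = 1
199 = 2·91 + 17, so a_3 = 2
91 = 5·17 + 6, so a_4 = 5
17 = 2·6 + 5, so a_5 = 2
6 = 1·5 + 1, so a_6 = 1
5 = 5·1 + 0, so a_7 = 5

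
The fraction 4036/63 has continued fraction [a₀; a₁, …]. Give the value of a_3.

Apply division with remainder until the remainder is 0:
4036 ÷ 63 → quotient 64, remainder 4
63 ÷ 4 → quotient 15, remainder 3
4 ÷ 3 → quotient 1, remainder 1
3 ÷ 1 → quotient 3, remainder 0

3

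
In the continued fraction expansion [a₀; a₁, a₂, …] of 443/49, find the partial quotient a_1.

Apply division with remainder until the remainder is 0:
443 ÷ 49 → quotient 9, remainder 2
49 ÷ 2 → quotient 24, remainder 1

24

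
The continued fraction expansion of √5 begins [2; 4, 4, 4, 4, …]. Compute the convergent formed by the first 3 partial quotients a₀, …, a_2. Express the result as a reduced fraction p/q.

38/17

Use the convergent recurrence hₖ = aₖ·hₖ₋₁ + hₖ₋₂ (and likewise for the denominators kₖ):
a_0 = 2: 2/1
a_1 = 4: 9/4
a_2 = 4: 38/17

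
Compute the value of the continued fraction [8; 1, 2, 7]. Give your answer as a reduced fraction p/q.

Start with 7.
2 + 1/(7/1) = 2 + 1/7 = 15/7
1 + 1/(15/7) = 1 + 7/15 = 22/15
8 + 1/(22/15) = 8 + 15/22 = 191/22

191/22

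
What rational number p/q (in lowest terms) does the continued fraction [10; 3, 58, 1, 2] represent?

5486/531

Start with 2.
1 + 1/(2/1) = 1 + 1/2 = 3/2
58 + 1/(3/2) = 58 + 2/3 = 176/3
3 + 1/(176/3) = 3 + 3/176 = 531/176
10 + 1/(531/176) = 10 + 176/531 = 5486/531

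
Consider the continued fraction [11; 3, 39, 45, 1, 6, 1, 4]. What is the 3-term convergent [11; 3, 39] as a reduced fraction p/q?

Compute successive convergents:
a_0 = 11: 11/1
a_1 = 3: 34/3
a_2 = 39: 1337/118

1337/118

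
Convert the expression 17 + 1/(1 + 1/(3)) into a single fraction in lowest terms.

Start with 3.
1 + 1/(3/1) = 1 + 1/3 = 4/3
17 + 1/(4/3) = 17 + 3/4 = 71/4

71/4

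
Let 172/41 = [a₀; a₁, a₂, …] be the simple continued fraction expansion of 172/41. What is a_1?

5

172 ÷ 41 → quotient 4, remainder 8
41 ÷ 8 → quotient 5, remainder 1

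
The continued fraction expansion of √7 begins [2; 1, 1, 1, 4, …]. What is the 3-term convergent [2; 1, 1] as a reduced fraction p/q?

Start with 1.
1 + 1/(1/1) = 1 + 1/1 = 2/1
2 + 1/(2/1) = 2 + 1/2 = 5/2

5/2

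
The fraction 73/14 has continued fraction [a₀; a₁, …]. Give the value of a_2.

1

⌊73/14⌋ = 5, remainder 3
⌊14/3⌋ = 4, remainder 2
⌊3/2⌋ = 1, remainder 1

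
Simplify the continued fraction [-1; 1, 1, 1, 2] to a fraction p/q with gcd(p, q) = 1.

Start with 2.
1 + 1/(2/1) = 1 + 1/2 = 3/2
1 + 1/(3/2) = 1 + 2/3 = 5/3
1 + 1/(5/3) = 1 + 3/5 = 8/5
-1 + 1/(8/5) = -1 + 5/8 = -3/8

-3/8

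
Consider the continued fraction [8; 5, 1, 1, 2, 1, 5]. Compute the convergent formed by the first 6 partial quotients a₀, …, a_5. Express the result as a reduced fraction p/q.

319/39

Build up convergents one term at a time:
a_0 = 8: 8/1
a_1 = 5: 41/5
a_2 = 1: 49/6
a_3 = 1: 90/11
a_4 = 2: 229/28
a_5 = 1: 319/39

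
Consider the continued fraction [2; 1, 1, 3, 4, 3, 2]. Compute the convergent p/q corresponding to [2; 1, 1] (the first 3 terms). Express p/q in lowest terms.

Start with 1.
1 + 1/(1/1) = 1 + 1/1 = 2/1
2 + 1/(2/1) = 2 + 1/2 = 5/2

5/2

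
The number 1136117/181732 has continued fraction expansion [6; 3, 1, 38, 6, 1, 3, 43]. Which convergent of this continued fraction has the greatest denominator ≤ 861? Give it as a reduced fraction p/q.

a_0 = 6: 6/1  (≤ bound)
a_1 = 3: 19/3  (≤ bound)
a_2 = 1: 25/4  (≤ bound)
a_3 = 38: 969/155  (≤ bound)
a_4 = 6: 5839/934  (> 861, stop)

969/155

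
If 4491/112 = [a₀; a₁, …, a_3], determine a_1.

4491 = 40·112 + 11, so a_0 = 40
112 = 10·11 + 2, so a_1 = 10

10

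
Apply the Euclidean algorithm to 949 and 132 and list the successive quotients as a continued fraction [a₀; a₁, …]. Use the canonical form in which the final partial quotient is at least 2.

Apply division with remainder until the remainder is 0:
⌊949/132⌋ = 7, remainder 25
⌊132/25⌋ = 5, remainder 7
⌊25/7⌋ = 3, remainder 4
⌊7/4⌋ = 1, remainder 3
⌊4/3⌋ = 1, remainder 1
⌊3/1⌋ = 3, remainder 0

[7; 5, 3, 1, 1, 3]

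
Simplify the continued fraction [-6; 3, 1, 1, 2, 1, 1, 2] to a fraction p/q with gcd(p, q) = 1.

a_0 = -6: -6/1
a_1 = 3: -17/3
a_2 = 1: -23/4
a_3 = 1: -40/7
a_4 = 2: -103/18
a_5 = 1: -143/25
a_6 = 1: -246/43
a_7 = 2: -635/111

-635/111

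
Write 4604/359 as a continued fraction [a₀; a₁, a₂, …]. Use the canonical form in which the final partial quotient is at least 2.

4604 = 12·359 + 296, so a_0 = 12
359 = 1·296 + 63, so a_1 = 1
296 = 4·63 + 44, so a_2 = 4
63 = 1·44 + 19, so a_3 = 1
44 = 2·19 + 6, so a_4 = 2
19 = 3·6 + 1, so a_5 = 3
6 = 6·1 + 0, so a_6 = 6

[12; 1, 4, 1, 2, 3, 6]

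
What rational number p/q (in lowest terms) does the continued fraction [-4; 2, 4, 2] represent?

-71/20

a_0 = -4: -4/1
a_1 = 2: -7/2
a_2 = 4: -32/9
a_3 = 2: -71/20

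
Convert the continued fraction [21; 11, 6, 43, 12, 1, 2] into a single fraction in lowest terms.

2321897/110097

Start with 2.
1 + 1/(2/1) = 1 + 1/2 = 3/2
12 + 1/(3/2) = 12 + 2/3 = 38/3
43 + 1/(38/3) = 43 + 3/38 = 1637/38
6 + 1/(1637/38) = 6 + 38/1637 = 9860/1637
11 + 1/(9860/1637) = 11 + 1637/9860 = 110097/9860
21 + 1/(110097/9860) = 21 + 9860/110097 = 2321897/110097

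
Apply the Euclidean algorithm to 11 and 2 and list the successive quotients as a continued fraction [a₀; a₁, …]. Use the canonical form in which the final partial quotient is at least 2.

[5; 2]

⌊11/2⌋ = 5, remainder 1
⌊2/1⌋ = 2, remainder 0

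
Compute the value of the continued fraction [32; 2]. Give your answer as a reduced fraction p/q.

Start with 2.
32 + 1/(2/1) = 32 + 1/2 = 65/2

65/2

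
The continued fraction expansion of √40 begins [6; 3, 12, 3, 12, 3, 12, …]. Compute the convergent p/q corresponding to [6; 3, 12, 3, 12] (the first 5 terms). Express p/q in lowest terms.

a_0 = 6: 6/1
a_1 = 3: 19/3
a_2 = 12: 234/37
a_3 = 3: 721/114
a_4 = 12: 8886/1405

8886/1405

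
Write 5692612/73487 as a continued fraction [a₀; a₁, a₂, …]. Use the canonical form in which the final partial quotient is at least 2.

Apply division with remainder until the remainder is 0:
⌊5692612/73487⌋ = 77, remainder 34113
⌊73487/34113⌋ = 2, remainder 5261
⌊34113/5261⌋ = 6, remainder 2547
⌊5261/2547⌋ = 2, remainder 167
⌊2547/167⌋ = 15, remainder 42
⌊167/42⌋ = 3, remainder 41
⌊42/41⌋ = 1, remainder 1
⌊41/1⌋ = 41, remainder 0

[77; 2, 6, 2, 15, 3, 1, 41]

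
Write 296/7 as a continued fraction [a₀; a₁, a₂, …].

[42; 3, 2]

Run the Euclidean algorithm, recording each quotient:
296 ÷ 7 → quotient 42, remainder 2
7 ÷ 2 → quotient 3, remainder 1
2 ÷ 1 → quotient 2, remainder 0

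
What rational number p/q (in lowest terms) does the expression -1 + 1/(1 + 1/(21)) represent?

-1/22

Compute successive convergents:
a_0 = -1: -1/1
a_1 = 1: 0/1
a_2 = 21: -1/22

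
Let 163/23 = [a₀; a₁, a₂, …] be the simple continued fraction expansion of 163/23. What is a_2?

2

⌊163/23⌋ = 7, remainder 2
⌊23/2⌋ = 11, remainder 1
⌊2/1⌋ = 2, remainder 0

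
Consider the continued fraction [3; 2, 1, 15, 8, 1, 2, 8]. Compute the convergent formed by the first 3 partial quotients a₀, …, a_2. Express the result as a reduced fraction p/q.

10/3

Start with 1.
2 + 1/(1/1) = 2 + 1/1 = 3/1
3 + 1/(3/1) = 3 + 1/3 = 10/3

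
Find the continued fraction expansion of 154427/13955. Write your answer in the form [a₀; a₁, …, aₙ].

Apply division with remainder until the remainder is 0:
154427 ÷ 13955 → quotient 11, remainder 922
13955 ÷ 922 → quotient 15, remainder 125
922 ÷ 125 → quotient 7, remainder 47
125 ÷ 47 → quotient 2, remainder 31
47 ÷ 31 → quotient 1, remainder 16
31 ÷ 16 → quotient 1, remainder 15
16 ÷ 15 → quotient 1, remainder 1
15 ÷ 1 → quotient 15, remainder 0

[11; 15, 7, 2, 1, 1, 1, 15]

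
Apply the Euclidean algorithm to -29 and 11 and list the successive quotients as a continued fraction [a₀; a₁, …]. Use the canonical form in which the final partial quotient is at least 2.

[-3; 2, 1, 3]

Run the Euclidean algorithm, recording each quotient:
-29 = -3·11 + 4, so a_0 = -3
11 = 2·4 + 3, so a_1 = 2
4 = 1·3 + 1, so a_2 = 1
3 = 3·1 + 0, so a_3 = 3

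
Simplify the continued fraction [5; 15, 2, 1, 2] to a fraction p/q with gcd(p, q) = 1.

623/123

Use the convergent recurrence hₖ = aₖ·hₖ₋₁ + hₖ₋₂ (and likewise for the denominators kₖ):
a_0 = 5: 5/1
a_1 = 15: 76/15
a_2 = 2: 157/31
a_3 = 1: 233/46
a_4 = 2: 623/123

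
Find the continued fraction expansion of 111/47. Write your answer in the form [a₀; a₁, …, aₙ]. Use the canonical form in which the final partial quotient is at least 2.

[2; 2, 1, 3, 4]

⌊111/47⌋ = 2, remainder 17
⌊47/17⌋ = 2, remainder 13
⌊17/13⌋ = 1, remainder 4
⌊13/4⌋ = 3, remainder 1
⌊4/1⌋ = 4, remainder 0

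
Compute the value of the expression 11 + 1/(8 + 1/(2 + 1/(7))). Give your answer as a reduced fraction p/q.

1412/127

Work from the innermost term outward:
Start with 7.
2 + 1/(7/1) = 2 + 1/7 = 15/7
8 + 1/(15/7) = 8 + 7/15 = 127/15
11 + 1/(127/15) = 11 + 15/127 = 1412/127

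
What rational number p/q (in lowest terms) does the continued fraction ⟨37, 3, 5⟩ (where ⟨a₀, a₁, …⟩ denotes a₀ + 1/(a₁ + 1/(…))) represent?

Build up convergents one term at a time:
a_0 = 37: 37/1
a_1 = 3: 112/3
a_2 = 5: 597/16

597/16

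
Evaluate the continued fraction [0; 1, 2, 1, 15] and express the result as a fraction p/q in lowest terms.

47/63

a_0 = 0: 0/1
a_1 = 1: 1/1
a_2 = 2: 2/3
a_3 = 1: 3/4
a_4 = 15: 47/63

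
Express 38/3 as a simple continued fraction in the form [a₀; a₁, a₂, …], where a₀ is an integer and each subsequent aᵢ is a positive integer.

[12; 1, 2]

38 ÷ 3 → quotient 12, remainder 2
3 ÷ 2 → quotient 1, remainder 1
2 ÷ 1 → quotient 2, remainder 0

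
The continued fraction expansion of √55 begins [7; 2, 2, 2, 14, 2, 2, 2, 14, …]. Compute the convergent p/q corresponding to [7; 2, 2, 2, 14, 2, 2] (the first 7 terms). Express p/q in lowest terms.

Start with 2.
2 + 1/(2/1) = 2 + 1/2 = 5/2
14 + 1/(5/2) = 14 + 2/5 = 72/5
2 + 1/(72/5) = 2 + 5/72 = 149/72
2 + 1/(149/72) = 2 + 72/149 = 370/149
2 + 1/(370/149) = 2 + 149/370 = 889/370
7 + 1/(889/370) = 7 + 370/889 = 6593/889

6593/889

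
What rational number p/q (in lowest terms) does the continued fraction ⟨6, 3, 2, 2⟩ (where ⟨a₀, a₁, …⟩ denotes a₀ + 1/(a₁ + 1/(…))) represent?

107/17

Build up convergents one term at a time:
a_0 = 6: 6/1
a_1 = 3: 19/3
a_2 = 2: 44/7
a_3 = 2: 107/17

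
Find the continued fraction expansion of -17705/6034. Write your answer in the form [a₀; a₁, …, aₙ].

[-3; 15, 5, 39, 2]

⌊-17705/6034⌋ = -3, remainder 397
⌊6034/397⌋ = 15, remainder 79
⌊397/79⌋ = 5, remainder 2
⌊79/2⌋ = 39, remainder 1
⌊2/1⌋ = 2, remainder 0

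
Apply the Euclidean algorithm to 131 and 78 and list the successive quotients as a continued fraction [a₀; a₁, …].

131 = 1·78 + 53, so a_0 = 1
78 = 1·53 + 25, so a_1 = 1
53 = 2·25 + 3, so a_2 = 2
25 = 8·3 + 1, so a_3 = 8
3 = 3·1 + 0, so a_4 = 3

[1; 1, 2, 8, 3]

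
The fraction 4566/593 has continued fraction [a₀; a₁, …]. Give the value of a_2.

2

Run the Euclidean algorithm, recording each quotient:
4566 ÷ 593 → quotient 7, remainder 415
593 ÷ 415 → quotient 1, remainder 178
415 ÷ 178 → quotient 2, remainder 59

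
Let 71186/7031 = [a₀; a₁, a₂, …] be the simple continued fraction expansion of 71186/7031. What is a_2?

Run the Euclidean algorithm, recording each quotient:
⌊71186/7031⌋ = 10, remainder 876
⌊7031/876⌋ = 8, remainder 23
⌊876/23⌋ = 38, remainder 2

38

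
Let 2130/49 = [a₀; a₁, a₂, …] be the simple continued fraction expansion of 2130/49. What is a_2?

2130 = 43·49 + 23, so a_0 = 43
49 = 2·23 + 3, so a_1 = 2
23 = 7·3 + 2, so a_2 = 7

7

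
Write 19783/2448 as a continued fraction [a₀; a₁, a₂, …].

⌊19783/2448⌋ = 8, remainder 199
⌊2448/199⌋ = 12, remainder 60
⌊199/60⌋ = 3, remainder 19
⌊60/19⌋ = 3, remainder 3
⌊19/3⌋ = 6, remainder 1
⌊3/1⌋ = 3, remainder 0

[8; 12, 3, 3, 6, 3]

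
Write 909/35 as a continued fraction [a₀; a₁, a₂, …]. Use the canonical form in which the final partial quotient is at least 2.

[25; 1, 34]

909 = 25·35 + 34, so a_0 = 25
35 = 1·34 + 1, so a_1 = 1
34 = 34·1 + 0, so a_2 = 34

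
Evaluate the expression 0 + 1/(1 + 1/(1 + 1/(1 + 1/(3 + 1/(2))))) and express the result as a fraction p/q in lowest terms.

16/25

a_0 = 0: 0/1
a_1 = 1: 1/1
a_2 = 1: 1/2
a_3 = 1: 2/3
a_4 = 3: 7/11
a_5 = 2: 16/25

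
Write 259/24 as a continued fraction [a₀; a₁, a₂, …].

Repeatedly divide and take the remainder:
⌊259/24⌋ = 10, remainder 19
⌊24/19⌋ = 1, remainder 5
⌊19/5⌋ = 3, remainder 4
⌊5/4⌋ = 1, remainder 1
⌊4/1⌋ = 4, remainder 0

[10; 1, 3, 1, 4]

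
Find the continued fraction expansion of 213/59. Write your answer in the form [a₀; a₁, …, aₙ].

Repeatedly divide and take the remainder:
⌊213/59⌋ = 3, remainder 36
⌊59/36⌋ = 1, remainder 23
⌊36/23⌋ = 1, remainder 13
⌊23/13⌋ = 1, remainder 10
⌊13/10⌋ = 1, remainder 3
⌊10/3⌋ = 3, remainder 1
⌊3/1⌋ = 3, remainder 0

[3; 1, 1, 1, 1, 3, 3]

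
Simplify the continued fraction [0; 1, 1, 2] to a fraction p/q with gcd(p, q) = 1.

3/5

Start with 2.
1 + 1/(2/1) = 1 + 1/2 = 3/2
1 + 1/(3/2) = 1 + 2/3 = 5/3
0 + 1/(5/3) = 0 + 3/5 = 3/5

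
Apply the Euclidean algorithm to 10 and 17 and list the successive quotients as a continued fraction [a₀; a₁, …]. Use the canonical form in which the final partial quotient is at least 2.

[0; 1, 1, 2, 3]

⌊10/17⌋ = 0, remainder 10
⌊17/10⌋ = 1, remainder 7
⌊10/7⌋ = 1, remainder 3
⌊7/3⌋ = 2, remainder 1
⌊3/1⌋ = 3, remainder 0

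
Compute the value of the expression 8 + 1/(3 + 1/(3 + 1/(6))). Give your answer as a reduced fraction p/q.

a_0 = 8: 8/1
a_1 = 3: 25/3
a_2 = 3: 83/10
a_3 = 6: 523/63

523/63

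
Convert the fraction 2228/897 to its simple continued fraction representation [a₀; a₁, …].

⌊2228/897⌋ = 2, remainder 434
⌊897/434⌋ = 2, remainder 29
⌊434/29⌋ = 14, remainder 28
⌊29/28⌋ = 1, remainder 1
⌊28/1⌋ = 28, remainder 0

[2; 2, 14, 1, 28]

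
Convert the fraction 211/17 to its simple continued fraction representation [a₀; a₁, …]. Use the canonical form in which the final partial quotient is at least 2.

[12; 2, 2, 3]

⌊211/17⌋ = 12, remainder 7
⌊17/7⌋ = 2, remainder 3
⌊7/3⌋ = 2, remainder 1
⌊3/1⌋ = 3, remainder 0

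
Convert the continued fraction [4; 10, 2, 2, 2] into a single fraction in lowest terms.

Start with 2.
2 + 1/(2/1) = 2 + 1/2 = 5/2
2 + 1/(5/2) = 2 + 2/5 = 12/5
10 + 1/(12/5) = 10 + 5/12 = 125/12
4 + 1/(125/12) = 4 + 12/125 = 512/125

512/125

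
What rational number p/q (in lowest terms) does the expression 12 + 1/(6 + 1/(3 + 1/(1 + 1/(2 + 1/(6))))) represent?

5338/439

Work from the innermost term outward:
Start with 6.
2 + 1/(6/1) = 2 + 1/6 = 13/6
1 + 1/(13/6) = 1 + 6/13 = 19/13
3 + 1/(19/13) = 3 + 13/19 = 70/19
6 + 1/(70/19) = 6 + 19/70 = 439/70
12 + 1/(439/70) = 12 + 70/439 = 5338/439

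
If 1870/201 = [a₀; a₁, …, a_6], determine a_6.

⌊1870/201⌋ = 9, remainder 61
⌊201/61⌋ = 3, remainder 18
⌊61/18⌋ = 3, remainder 7
⌊18/7⌋ = 2, remainder 4
⌊7/4⌋ = 1, remainder 3
⌊4/3⌋ = 1, remainder 1
⌊3/1⌋ = 3, remainder 0

3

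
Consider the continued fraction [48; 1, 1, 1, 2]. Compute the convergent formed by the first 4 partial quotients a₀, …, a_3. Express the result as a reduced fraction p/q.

a_0 = 48: 48/1
a_1 = 1: 49/1
a_2 = 1: 97/2
a_3 = 1: 146/3

146/3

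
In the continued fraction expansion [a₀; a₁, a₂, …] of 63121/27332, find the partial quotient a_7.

63121 ÷ 27332 → quotient 2, remainder 8457
27332 ÷ 8457 → quotient 3, remainder 1961
8457 ÷ 1961 → quotient 4, remainder 613
1961 ÷ 613 → quotient 3, remainder 122
613 ÷ 122 → quotient 5, remainder 3
122 ÷ 3 → quotient 40, remainder 2
3 ÷ 2 → quotient 1, remainder 1
2 ÷ 1 → quotient 2, remainder 0

2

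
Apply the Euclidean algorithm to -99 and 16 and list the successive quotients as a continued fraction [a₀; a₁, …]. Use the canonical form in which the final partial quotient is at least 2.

-99 = -7·16 + 13, so a_0 = -7
16 = 1·13 + 3, so a_1 = 1
13 = 4·3 + 1, so a_2 = 4
3 = 3·1 + 0, so a_3 = 3

[-7; 1, 4, 3]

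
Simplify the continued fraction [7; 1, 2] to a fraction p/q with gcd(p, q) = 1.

23/3

Collapse the nested fraction from the inside out:
Start with 2.
1 + 1/(2/1) = 1 + 1/2 = 3/2
7 + 1/(3/2) = 7 + 2/3 = 23/3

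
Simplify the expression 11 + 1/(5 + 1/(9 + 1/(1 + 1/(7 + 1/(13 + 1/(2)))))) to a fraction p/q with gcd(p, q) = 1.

122966/10983

Build up convergents one term at a time:
a_0 = 11: 11/1
a_1 = 5: 56/5
a_2 = 9: 515/46
a_3 = 1: 571/51
a_4 = 7: 4512/403
a_5 = 13: 59227/5290
a_6 = 2: 122966/10983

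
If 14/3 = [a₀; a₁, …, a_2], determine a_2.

2

Run the Euclidean algorithm, recording each quotient:
⌊14/3⌋ = 4, remainder 2
⌊3/2⌋ = 1, remainder 1
⌊2/1⌋ = 2, remainder 0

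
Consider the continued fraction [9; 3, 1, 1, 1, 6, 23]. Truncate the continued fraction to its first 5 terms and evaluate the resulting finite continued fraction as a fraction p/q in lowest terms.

102/11

Start with 1.
1 + 1/(1/1) = 1 + 1/1 = 2/1
1 + 1/(2/1) = 1 + 1/2 = 3/2
3 + 1/(3/2) = 3 + 2/3 = 11/3
9 + 1/(11/3) = 9 + 3/11 = 102/11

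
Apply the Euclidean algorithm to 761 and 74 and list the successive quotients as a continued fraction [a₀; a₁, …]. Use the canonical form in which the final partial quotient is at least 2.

761 ÷ 74 → quotient 10, remainder 21
74 ÷ 21 → quotient 3, remainder 11
21 ÷ 11 → quotient 1, remainder 10
11 ÷ 10 → quotient 1, remainder 1
10 ÷ 1 → quotient 10, remainder 0

[10; 3, 1, 1, 10]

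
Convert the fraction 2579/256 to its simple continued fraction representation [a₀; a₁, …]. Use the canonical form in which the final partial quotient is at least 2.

2579 ÷ 256 → quotient 10, remainder 19
256 ÷ 19 → quotient 13, remainder 9
19 ÷ 9 → quotient 2, remainder 1
9 ÷ 1 → quotient 9, remainder 0

[10; 13, 2, 9]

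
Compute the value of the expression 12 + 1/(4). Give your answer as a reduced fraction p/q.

49/4

Use the convergent recurrence hₖ = aₖ·hₖ₋₁ + hₖ₋₂ (and likewise for the denominators kₖ):
a_0 = 12: 12/1
a_1 = 4: 49/4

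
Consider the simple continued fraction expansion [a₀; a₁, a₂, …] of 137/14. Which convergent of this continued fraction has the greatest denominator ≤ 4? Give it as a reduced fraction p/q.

39/4

a_0 = 9: 9/1  (≤ bound)
a_1 = 1: 10/1  (≤ bound)
a_2 = 3: 39/4  (≤ bound)
a_3 = 1: 49/5  (> 4, stop)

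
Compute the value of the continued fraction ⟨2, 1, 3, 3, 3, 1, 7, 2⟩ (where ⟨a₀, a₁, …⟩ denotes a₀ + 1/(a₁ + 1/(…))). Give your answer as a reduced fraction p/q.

Start with 2.
7 + 1/(2/1) = 7 + 1/2 = 15/2
1 + 1/(15/2) = 1 + 2/15 = 17/15
3 + 1/(17/15) = 3 + 15/17 = 66/17
3 + 1/(66/17) = 3 + 17/66 = 215/66
3 + 1/(215/66) = 3 + 66/215 = 711/215
1 + 1/(711/215) = 1 + 215/711 = 926/711
2 + 1/(926/711) = 2 + 711/926 = 2563/926

2563/926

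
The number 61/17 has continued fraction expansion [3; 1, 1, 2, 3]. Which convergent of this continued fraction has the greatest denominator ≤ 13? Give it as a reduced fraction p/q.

18/5

a_0 = 3: 3/1  (≤ bound)
a_1 = 1: 4/1  (≤ bound)
a_2 = 1: 7/2  (≤ bound)
a_3 = 2: 18/5  (≤ bound)
a_4 = 3: 61/17  (> 13, stop)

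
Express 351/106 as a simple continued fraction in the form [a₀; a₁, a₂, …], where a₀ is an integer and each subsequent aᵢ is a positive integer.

Run the Euclidean algorithm, recording each quotient:
⌊351/106⌋ = 3, remainder 33
⌊106/33⌋ = 3, remainder 7
⌊33/7⌋ = 4, remainder 5
⌊7/5⌋ = 1, remainder 2
⌊5/2⌋ = 2, remainder 1
⌊2/1⌋ = 2, remainder 0

[3; 3, 4, 1, 2, 2]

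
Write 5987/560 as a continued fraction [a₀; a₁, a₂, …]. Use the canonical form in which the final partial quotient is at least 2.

5987 ÷ 560 → quotient 10, remainder 387
560 ÷ 387 → quotient 1, remainder 173
387 ÷ 173 → quotient 2, remainder 41
173 ÷ 41 → quotient 4, remainder 9
41 ÷ 9 → quotient 4, remainder 5
9 ÷ 5 → quotient 1, remainder 4
5 ÷ 4 → quotient 1, remainder 1
4 ÷ 1 → quotient 4, remainder 0

[10; 1, 2, 4, 4, 1, 1, 4]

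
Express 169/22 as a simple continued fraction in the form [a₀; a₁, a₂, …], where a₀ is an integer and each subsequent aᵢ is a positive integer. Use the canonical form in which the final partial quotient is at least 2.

[7; 1, 2, 7]

169 ÷ 22 → quotient 7, remainder 15
22 ÷ 15 → quotient 1, remainder 7
15 ÷ 7 → quotient 2, remainder 1
7 ÷ 1 → quotient 7, remainder 0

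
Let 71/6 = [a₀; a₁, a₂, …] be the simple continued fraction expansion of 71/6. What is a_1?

1

Run the Euclidean algorithm, recording each quotient:
71 ÷ 6 → quotient 11, remainder 5
6 ÷ 5 → quotient 1, remainder 1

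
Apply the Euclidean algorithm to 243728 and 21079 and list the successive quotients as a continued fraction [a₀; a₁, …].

[11; 1, 1, 3, 2, 39, 2, 16]

243728 ÷ 21079 → quotient 11, remainder 11859
21079 ÷ 11859 → quotient 1, remainder 9220
11859 ÷ 9220 → quotient 1, remainder 2639
9220 ÷ 2639 → quotient 3, remainder 1303
2639 ÷ 1303 → quotient 2, remainder 33
1303 ÷ 33 → quotient 39, remainder 16
33 ÷ 16 → quotient 2, remainder 1
16 ÷ 1 → quotient 16, remainder 0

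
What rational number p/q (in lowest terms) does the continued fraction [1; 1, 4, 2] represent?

Start with 2.
4 + 1/(2/1) = 4 + 1/2 = 9/2
1 + 1/(9/2) = 1 + 2/9 = 11/9
1 + 1/(11/9) = 1 + 9/11 = 20/11

20/11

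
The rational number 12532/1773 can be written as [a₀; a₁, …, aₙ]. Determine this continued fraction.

12532 ÷ 1773 → quotient 7, remainder 121
1773 ÷ 121 → quotient 14, remainder 79
121 ÷ 79 → quotient 1, remainder 42
79 ÷ 42 → quotient 1, remainder 37
42 ÷ 37 → quotient 1, remainder 5
37 ÷ 5 → quotient 7, remainder 2
5 ÷ 2 → quotient 2, remainder 1
2 ÷ 1 → quotient 2, remainder 0

[7; 14, 1, 1, 1, 7, 2, 2]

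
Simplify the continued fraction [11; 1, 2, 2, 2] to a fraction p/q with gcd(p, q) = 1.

a_0 = 11: 11/1
a_1 = 1: 12/1
a_2 = 2: 35/3
a_3 = 2: 82/7
a_4 = 2: 199/17

199/17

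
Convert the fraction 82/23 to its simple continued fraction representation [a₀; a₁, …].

82 ÷ 23 → quotient 3, remainder 13
23 ÷ 13 → quotient 1, remainder 10
13 ÷ 10 → quotient 1, remainder 3
10 ÷ 3 → quotient 3, remainder 1
3 ÷ 1 → quotient 3, remainder 0

[3; 1, 1, 3, 3]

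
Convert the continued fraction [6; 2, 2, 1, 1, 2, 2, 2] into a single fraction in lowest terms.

Work from the innermost term outward:
Start with 2.
2 + 1/(2/1) = 2 + 1/2 = 5/2
2 + 1/(5/2) = 2 + 2/5 = 12/5
1 + 1/(12/5) = 1 + 5/12 = 17/12
1 + 1/(17/12) = 1 + 12/17 = 29/17
2 + 1/(29/17) = 2 + 17/29 = 75/29
2 + 1/(75/29) = 2 + 29/75 = 179/75
6 + 1/(179/75) = 6 + 75/179 = 1149/179

1149/179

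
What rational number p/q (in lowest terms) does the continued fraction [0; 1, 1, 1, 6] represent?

Start with 6.
1 + 1/(6/1) = 1 + 1/6 = 7/6
1 + 1/(7/6) = 1 + 6/7 = 13/7
1 + 1/(13/7) = 1 + 7/13 = 20/13
0 + 1/(20/13) = 0 + 13/20 = 13/20

13/20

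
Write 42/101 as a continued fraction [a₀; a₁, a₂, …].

[0; 2, 2, 2, 8]

Apply division with remainder until the remainder is 0:
⌊42/101⌋ = 0, remainder 42
⌊101/42⌋ = 2, remainder 17
⌊42/17⌋ = 2, remainder 8
⌊17/8⌋ = 2, remainder 1
⌊8/1⌋ = 8, remainder 0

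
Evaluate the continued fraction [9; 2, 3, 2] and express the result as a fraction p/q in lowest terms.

Start with 2.
3 + 1/(2/1) = 3 + 1/2 = 7/2
2 + 1/(7/2) = 2 + 2/7 = 16/7
9 + 1/(16/7) = 9 + 7/16 = 151/16

151/16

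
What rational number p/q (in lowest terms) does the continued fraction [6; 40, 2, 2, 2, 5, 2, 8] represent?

a_0 = 6: 6/1
a_1 = 40: 241/40
a_2 = 2: 488/81
a_3 = 2: 1217/202
a_4 = 2: 2922/485
a_5 = 5: 15827/2627
a_6 = 2: 34576/5739
a_7 = 8: 292435/48539

292435/48539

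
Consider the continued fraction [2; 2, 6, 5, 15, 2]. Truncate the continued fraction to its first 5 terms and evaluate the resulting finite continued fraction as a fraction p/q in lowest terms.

2507/1018

a_0 = 2: 2/1
a_1 = 2: 5/2
a_2 = 6: 32/13
a_3 = 5: 165/67
a_4 = 15: 2507/1018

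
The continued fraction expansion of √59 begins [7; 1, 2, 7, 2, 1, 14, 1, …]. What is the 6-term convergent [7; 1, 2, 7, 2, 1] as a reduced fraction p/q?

530/69

Starting at the tail and folding back:
Start with 1.
2 + 1/(1/1) = 2 + 1/1 = 3/1
7 + 1/(3/1) = 7 + 1/3 = 22/3
2 + 1/(22/3) = 2 + 3/22 = 47/22
1 + 1/(47/22) = 1 + 22/47 = 69/47
7 + 1/(69/47) = 7 + 47/69 = 530/69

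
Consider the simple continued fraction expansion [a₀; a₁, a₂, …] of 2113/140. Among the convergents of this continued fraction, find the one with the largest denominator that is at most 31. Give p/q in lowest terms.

List convergents until the denominator exceeds the bound:
a_0 = 15: 15/1  (≤ bound)
a_1 = 10: 151/10  (≤ bound)
a_2 = 1: 166/11  (≤ bound)
a_3 = 3: 649/43  (> 31, stop)

166/11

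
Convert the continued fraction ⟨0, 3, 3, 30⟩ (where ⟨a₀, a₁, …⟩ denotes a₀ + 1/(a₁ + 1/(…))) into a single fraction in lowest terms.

91/303

Use the convergent recurrence hₖ = aₖ·hₖ₋₁ + hₖ₋₂ (and likewise for the denominators kₖ):
a_0 = 0: 0/1
a_1 = 3: 1/3
a_2 = 3: 3/10
a_3 = 30: 91/303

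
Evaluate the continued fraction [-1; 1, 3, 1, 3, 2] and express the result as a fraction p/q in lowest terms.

-9/43

a_0 = -1: -1/1
a_1 = 1: 0/1
a_2 = 3: -1/4
a_3 = 1: -1/5
a_4 = 3: -4/19
a_5 = 2: -9/43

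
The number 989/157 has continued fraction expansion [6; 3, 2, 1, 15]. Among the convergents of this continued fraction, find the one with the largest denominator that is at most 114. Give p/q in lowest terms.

63/10

a_0 = 6: 6/1  (≤ bound)
a_1 = 3: 19/3  (≤ bound)
a_2 = 2: 44/7  (≤ bound)
a_3 = 1: 63/10  (≤ bound)
a_4 = 15: 989/157  (> 114, stop)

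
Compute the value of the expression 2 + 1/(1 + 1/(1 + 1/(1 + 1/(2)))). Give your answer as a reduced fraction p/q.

Collapse the nested fraction from the inside out:
Start with 2.
1 + 1/(2/1) = 1 + 1/2 = 3/2
1 + 1/(3/2) = 1 + 2/3 = 5/3
1 + 1/(5/3) = 1 + 3/5 = 8/5
2 + 1/(8/5) = 2 + 5/8 = 21/8

21/8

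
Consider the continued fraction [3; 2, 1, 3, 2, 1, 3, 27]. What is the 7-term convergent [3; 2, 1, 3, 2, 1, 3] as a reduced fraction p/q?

447/133

Start with 3.
1 + 1/(3/1) = 1 + 1/3 = 4/3
2 + 1/(4/3) = 2 + 3/4 = 11/4
3 + 1/(11/4) = 3 + 4/11 = 37/11
1 + 1/(37/11) = 1 + 11/37 = 48/37
2 + 1/(48/37) = 2 + 37/48 = 133/48
3 + 1/(133/48) = 3 + 48/133 = 447/133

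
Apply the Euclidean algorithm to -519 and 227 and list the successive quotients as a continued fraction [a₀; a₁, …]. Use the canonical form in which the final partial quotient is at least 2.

[-3; 1, 2, 2, 32]

⌊-519/227⌋ = -3, remainder 162
⌊227/162⌋ = 1, remainder 65
⌊162/65⌋ = 2, remainder 32
⌊65/32⌋ = 2, remainder 1
⌊32/1⌋ = 32, remainder 0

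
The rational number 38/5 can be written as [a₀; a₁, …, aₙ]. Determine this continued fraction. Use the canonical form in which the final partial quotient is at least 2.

[7; 1, 1, 2]

38 ÷ 5 → quotient 7, remainder 3
5 ÷ 3 → quotient 1, remainder 2
3 ÷ 2 → quotient 1, remainder 1
2 ÷ 1 → quotient 2, remainder 0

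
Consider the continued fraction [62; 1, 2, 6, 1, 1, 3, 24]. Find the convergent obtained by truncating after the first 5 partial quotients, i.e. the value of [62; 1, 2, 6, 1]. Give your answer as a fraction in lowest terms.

Start with 1.
6 + 1/(1/1) = 6 + 1/1 = 7/1
2 + 1/(7/1) = 2 + 1/7 = 15/7
1 + 1/(15/7) = 1 + 7/15 = 22/15
62 + 1/(22/15) = 62 + 15/22 = 1379/22

1379/22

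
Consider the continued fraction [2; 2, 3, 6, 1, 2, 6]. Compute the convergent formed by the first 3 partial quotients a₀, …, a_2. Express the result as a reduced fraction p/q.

Starting at the tail and folding back:
Start with 3.
2 + 1/(3/1) = 2 + 1/3 = 7/3
2 + 1/(7/3) = 2 + 3/7 = 17/7

17/7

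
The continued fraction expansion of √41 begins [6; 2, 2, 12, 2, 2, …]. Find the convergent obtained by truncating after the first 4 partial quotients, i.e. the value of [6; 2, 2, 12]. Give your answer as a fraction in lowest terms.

a_0 = 6: 6/1
a_1 = 2: 13/2
a_2 = 2: 32/5
a_3 = 12: 397/62

397/62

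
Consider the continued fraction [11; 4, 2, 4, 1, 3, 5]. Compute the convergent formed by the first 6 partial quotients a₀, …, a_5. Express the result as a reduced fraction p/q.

2099/187

Build up convergents one term at a time:
a_0 = 11: 11/1
a_1 = 4: 45/4
a_2 = 2: 101/9
a_3 = 4: 449/40
a_4 = 1: 550/49
a_5 = 3: 2099/187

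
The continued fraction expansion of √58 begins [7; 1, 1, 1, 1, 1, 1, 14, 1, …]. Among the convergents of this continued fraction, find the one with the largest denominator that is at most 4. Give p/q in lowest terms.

a_0 = 7: 7/1  (≤ bound)
a_1 = 1: 8/1  (≤ bound)
a_2 = 1: 15/2  (≤ bound)
a_3 = 1: 23/3  (≤ bound)
a_4 = 1: 38/5  (> 4, stop)

23/3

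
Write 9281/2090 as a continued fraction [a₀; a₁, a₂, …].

[4; 2, 3, 1, 2, 2, 35]

⌊9281/2090⌋ = 4, remainder 921
⌊2090/921⌋ = 2, remainder 248
⌊921/248⌋ = 3, remainder 177
⌊248/177⌋ = 1, remainder 71
⌊177/71⌋ = 2, remainder 35
⌊71/35⌋ = 2, remainder 1
⌊35/1⌋ = 35, remainder 0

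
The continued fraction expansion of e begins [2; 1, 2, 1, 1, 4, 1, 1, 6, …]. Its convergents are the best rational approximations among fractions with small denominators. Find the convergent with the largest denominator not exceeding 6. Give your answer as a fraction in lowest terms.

List convergents until the denominator exceeds the bound:
a_0 = 2: 2/1  (≤ bound)
a_1 = 1: 3/1  (≤ bound)
a_2 = 2: 8/3  (≤ bound)
a_3 = 1: 11/4  (≤ bound)
a_4 = 1: 19/7  (> 6, stop)

11/4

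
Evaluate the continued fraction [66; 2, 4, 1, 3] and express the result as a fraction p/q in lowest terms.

a_0 = 66: 66/1
a_1 = 2: 133/2
a_2 = 4: 598/9
a_3 = 1: 731/11
a_4 = 3: 2791/42

2791/42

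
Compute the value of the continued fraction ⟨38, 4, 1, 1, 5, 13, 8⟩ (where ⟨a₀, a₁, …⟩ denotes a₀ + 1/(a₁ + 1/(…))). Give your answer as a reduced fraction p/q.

203407/5322

a_0 = 38: 38/1
a_1 = 4: 153/4
a_2 = 1: 191/5
a_3 = 1: 344/9
a_4 = 5: 1911/50
a_5 = 13: 25187/659
a_6 = 8: 203407/5322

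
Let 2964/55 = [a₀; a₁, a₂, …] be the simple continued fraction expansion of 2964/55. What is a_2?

8

2964 = 53·55 + 49, so a_0 = 53
55 = 1·49 + 6, so a_1 = 1
49 = 8·6 + 1, so a_2 = 8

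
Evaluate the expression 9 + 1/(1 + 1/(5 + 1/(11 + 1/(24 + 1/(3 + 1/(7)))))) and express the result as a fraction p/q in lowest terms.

Start with 7.
3 + 1/(7/1) = 3 + 1/7 = 22/7
24 + 1/(22/7) = 24 + 7/22 = 535/22
11 + 1/(535/22) = 11 + 22/535 = 5907/535
5 + 1/(5907/535) = 5 + 535/5907 = 30070/5907
1 + 1/(30070/5907) = 1 + 5907/30070 = 35977/30070
9 + 1/(35977/30070) = 9 + 30070/35977 = 353863/35977

353863/35977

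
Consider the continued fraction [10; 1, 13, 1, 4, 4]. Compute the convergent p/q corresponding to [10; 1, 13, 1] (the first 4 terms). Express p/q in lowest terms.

164/15

a_0 = 10: 10/1
a_1 = 1: 11/1
a_2 = 13: 153/14
a_3 = 1: 164/15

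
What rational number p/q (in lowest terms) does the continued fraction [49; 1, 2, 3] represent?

Use the convergent recurrence hₖ = aₖ·hₖ₋₁ + hₖ₋₂ (and likewise for the denominators kₖ):
a_0 = 49: 49/1
a_1 = 1: 50/1
a_2 = 2: 149/3
a_3 = 3: 497/10

497/10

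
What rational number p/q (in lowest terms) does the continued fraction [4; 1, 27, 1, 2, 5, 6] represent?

14101/2840

a_0 = 4: 4/1
a_1 = 1: 5/1
a_2 = 27: 139/28
a_3 = 1: 144/29
a_4 = 2: 427/86
a_5 = 5: 2279/459
a_6 = 6: 14101/2840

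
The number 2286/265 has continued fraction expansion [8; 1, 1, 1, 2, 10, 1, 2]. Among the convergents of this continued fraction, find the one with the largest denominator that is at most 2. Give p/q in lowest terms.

a_0 = 8: 8/1  (≤ bound)
a_1 = 1: 9/1  (≤ bound)
a_2 = 1: 17/2  (≤ bound)
a_3 = 1: 26/3  (> 2, stop)

17/2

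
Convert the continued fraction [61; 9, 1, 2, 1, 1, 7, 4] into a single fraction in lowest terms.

130027/2128

Compute successive convergents:
a_0 = 61: 61/1
a_1 = 9: 550/9
a_2 = 1: 611/10
a_3 = 2: 1772/29
a_4 = 1: 2383/39
a_5 = 1: 4155/68
a_6 = 7: 31468/515
a_7 = 4: 130027/2128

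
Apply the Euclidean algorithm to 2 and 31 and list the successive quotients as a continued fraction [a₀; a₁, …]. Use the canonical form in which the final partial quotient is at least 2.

[0; 15, 2]

⌊2/31⌋ = 0, remainder 2
⌊31/2⌋ = 15, remainder 1
⌊2/1⌋ = 2, remainder 0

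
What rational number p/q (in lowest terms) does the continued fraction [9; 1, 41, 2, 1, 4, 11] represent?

a_0 = 9: 9/1
a_1 = 1: 10/1
a_2 = 41: 419/42
a_3 = 2: 848/85
a_4 = 1: 1267/127
a_5 = 4: 5916/593
a_6 = 11: 66343/6650

66343/6650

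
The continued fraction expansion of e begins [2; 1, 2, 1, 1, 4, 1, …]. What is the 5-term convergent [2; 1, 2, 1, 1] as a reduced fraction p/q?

Start with 1.
1 + 1/(1/1) = 1 + 1/1 = 2/1
2 + 1/(2/1) = 2 + 1/2 = 5/2
1 + 1/(5/2) = 1 + 2/5 = 7/5
2 + 1/(7/5) = 2 + 5/7 = 19/7

19/7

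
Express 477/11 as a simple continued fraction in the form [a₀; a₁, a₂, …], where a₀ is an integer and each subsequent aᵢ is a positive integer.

477 ÷ 11 → quotient 43, remainder 4
11 ÷ 4 → quotient 2, remainder 3
4 ÷ 3 → quotient 1, remainder 1
3 ÷ 1 → quotient 3, remainder 0

[43; 2, 1, 3]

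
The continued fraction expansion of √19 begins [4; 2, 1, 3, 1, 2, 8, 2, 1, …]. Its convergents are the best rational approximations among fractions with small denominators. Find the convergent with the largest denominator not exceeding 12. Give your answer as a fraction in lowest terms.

a_0 = 4: 4/1  (≤ bound)
a_1 = 2: 9/2  (≤ bound)
a_2 = 1: 13/3  (≤ bound)
a_3 = 3: 48/11  (≤ bound)
a_4 = 1: 61/14  (> 12, stop)

48/11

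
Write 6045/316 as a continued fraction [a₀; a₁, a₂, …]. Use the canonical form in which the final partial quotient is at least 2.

[19; 7, 1, 2, 2, 2, 2]

⌊6045/316⌋ = 19, remainder 41
⌊316/41⌋ = 7, remainder 29
⌊41/29⌋ = 1, remainder 12
⌊29/12⌋ = 2, remainder 5
⌊12/5⌋ = 2, remainder 2
⌊5/2⌋ = 2, remainder 1
⌊2/1⌋ = 2, remainder 0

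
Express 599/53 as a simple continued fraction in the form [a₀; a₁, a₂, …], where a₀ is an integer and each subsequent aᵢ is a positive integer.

[11; 3, 3, 5]

Apply division with remainder until the remainder is 0:
599 = 11·53 + 16, so a_0 = 11
53 = 3·16 + 5, so a_1 = 3
16 = 3·5 + 1, so a_2 = 3
5 = 5·1 + 0, so a_3 = 5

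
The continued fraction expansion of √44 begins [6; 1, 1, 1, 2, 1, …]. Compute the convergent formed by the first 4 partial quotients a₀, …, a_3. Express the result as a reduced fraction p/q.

a_0 = 6: 6/1
a_1 = 1: 7/1
a_2 = 1: 13/2
a_3 = 1: 20/3

20/3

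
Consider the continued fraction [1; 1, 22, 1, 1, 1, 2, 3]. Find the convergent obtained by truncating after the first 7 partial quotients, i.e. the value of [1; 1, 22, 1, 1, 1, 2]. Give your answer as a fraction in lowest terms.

370/189

Compute successive convergents:
a_0 = 1: 1/1
a_1 = 1: 2/1
a_2 = 22: 45/23
a_3 = 1: 47/24
a_4 = 1: 92/47
a_5 = 1: 139/71
a_6 = 2: 370/189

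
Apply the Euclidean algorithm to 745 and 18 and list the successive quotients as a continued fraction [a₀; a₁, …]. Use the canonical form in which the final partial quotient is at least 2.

[41; 2, 1, 1, 3]

745 = 41·18 + 7, so a_0 = 41
18 = 2·7 + 4, so a_1 = 2
7 = 1·4 + 3, so a_2 = 1
4 = 1·3 + 1, so a_3 = 1
3 = 3·1 + 0, so a_4 = 3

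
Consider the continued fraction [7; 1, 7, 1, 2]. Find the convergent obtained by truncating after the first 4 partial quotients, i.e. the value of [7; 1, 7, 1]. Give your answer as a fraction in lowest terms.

71/9

Compute successive convergents:
a_0 = 7: 7/1
a_1 = 1: 8/1
a_2 = 7: 63/8
a_3 = 1: 71/9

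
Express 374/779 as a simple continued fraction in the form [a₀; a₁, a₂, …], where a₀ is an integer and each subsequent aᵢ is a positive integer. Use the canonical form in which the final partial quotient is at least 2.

[0; 2, 12, 15, 2]

⌊374/779⌋ = 0, remainder 374
⌊779/374⌋ = 2, remainder 31
⌊374/31⌋ = 12, remainder 2
⌊31/2⌋ = 15, remainder 1
⌊2/1⌋ = 2, remainder 0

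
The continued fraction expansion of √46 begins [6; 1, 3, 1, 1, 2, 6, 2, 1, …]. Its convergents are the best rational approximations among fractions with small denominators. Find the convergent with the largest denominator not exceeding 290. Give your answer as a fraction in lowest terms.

a_0 = 6: 6/1  (≤ bound)
a_1 = 1: 7/1  (≤ bound)
a_2 = 3: 27/4  (≤ bound)
a_3 = 1: 34/5  (≤ bound)
a_4 = 1: 61/9  (≤ bound)
a_5 = 2: 156/23  (≤ bound)
a_6 = 6: 997/147  (≤ bound)
a_7 = 2: 2150/317  (> 290, stop)

997/147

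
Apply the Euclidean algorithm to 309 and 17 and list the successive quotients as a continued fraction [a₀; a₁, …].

[18; 5, 1, 2]

309 ÷ 17 → quotient 18, remainder 3
17 ÷ 3 → quotient 5, remainder 2
3 ÷ 2 → quotient 1, remainder 1
2 ÷ 1 → quotient 2, remainder 0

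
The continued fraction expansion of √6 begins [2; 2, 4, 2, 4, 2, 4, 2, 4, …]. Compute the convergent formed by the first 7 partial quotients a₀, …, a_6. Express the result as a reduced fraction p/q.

2158/881

Start with 4.
2 + 1/(4/1) = 2 + 1/4 = 9/4
4 + 1/(9/4) = 4 + 4/9 = 40/9
2 + 1/(40/9) = 2 + 9/40 = 89/40
4 + 1/(89/40) = 4 + 40/89 = 396/89
2 + 1/(396/89) = 2 + 89/396 = 881/396
2 + 1/(881/396) = 2 + 396/881 = 2158/881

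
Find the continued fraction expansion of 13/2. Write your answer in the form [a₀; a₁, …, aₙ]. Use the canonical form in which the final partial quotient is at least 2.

[6; 2]

Apply division with remainder until the remainder is 0:
⌊13/2⌋ = 6, remainder 1
⌊2/1⌋ = 2, remainder 0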